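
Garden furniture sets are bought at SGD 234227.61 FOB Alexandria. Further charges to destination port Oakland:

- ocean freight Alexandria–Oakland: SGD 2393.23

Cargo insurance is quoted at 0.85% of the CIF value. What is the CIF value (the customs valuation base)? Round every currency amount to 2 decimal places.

CIF value: SGD 238649.36

Let C be the CIF value. C = FOB price + freight + 0.85% × C
C − 0.85% × C = 234227.61 + 2393.23
0.9915 × C = 236620.84
C = 236620.84 / 0.9915 = 238649.36
Insurance premium = 0.85% × 238649.36 = 2028.52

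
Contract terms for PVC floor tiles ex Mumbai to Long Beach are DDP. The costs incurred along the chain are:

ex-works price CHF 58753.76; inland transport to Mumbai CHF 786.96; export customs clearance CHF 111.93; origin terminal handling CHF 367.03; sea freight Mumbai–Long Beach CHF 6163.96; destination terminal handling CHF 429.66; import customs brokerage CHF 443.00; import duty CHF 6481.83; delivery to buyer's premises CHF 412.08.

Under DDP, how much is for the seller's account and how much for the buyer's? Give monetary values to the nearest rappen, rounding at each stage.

Seller: CHF 73950.21; buyer: CHF 0.00

DDP: the seller bears all costs including import duty.
Seller's account: goods 58753.76 + inland to port 786.96 + export clearance 111.93 + origin terminal 367.03 + freight 6163.96 + destination terminal 429.66 + brokerage 443.00 + duty 6481.83 + delivery 412.08 = 73950.21
Buyer's account: 0.00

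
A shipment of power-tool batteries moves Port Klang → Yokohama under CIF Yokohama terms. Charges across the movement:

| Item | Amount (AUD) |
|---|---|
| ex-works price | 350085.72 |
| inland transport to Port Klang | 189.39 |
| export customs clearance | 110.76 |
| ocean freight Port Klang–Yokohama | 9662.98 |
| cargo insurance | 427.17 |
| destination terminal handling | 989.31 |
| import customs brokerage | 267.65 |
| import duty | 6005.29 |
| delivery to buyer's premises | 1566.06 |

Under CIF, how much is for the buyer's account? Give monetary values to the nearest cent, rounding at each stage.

CIF: the seller pays costs through ocean freight and marine insurance to the destination port.
Seller's account: goods 350085.72 + inland to port 189.39 + export clearance 110.76 + freight 9662.98 + insurance 427.17 = 360476.02
Buyer's account: destination terminal 989.31 + brokerage 267.65 + duty 6005.29 + delivery 1566.06 = 8828.31

Buyer's account: AUD 8828.31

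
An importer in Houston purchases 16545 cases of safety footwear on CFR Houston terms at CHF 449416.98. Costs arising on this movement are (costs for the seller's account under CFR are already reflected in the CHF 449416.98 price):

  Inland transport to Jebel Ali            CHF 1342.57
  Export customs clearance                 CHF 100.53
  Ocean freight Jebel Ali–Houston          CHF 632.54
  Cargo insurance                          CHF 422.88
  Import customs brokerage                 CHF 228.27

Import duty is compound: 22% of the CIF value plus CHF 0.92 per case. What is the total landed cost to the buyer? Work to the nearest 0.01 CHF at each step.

Total landed cost: CHF 564254.30

CFR: the seller pays costs through ocean freight to the destination port, but not insurance.
Already in the invoice (seller's account under CFR): inland to port, export clearance, freight — exclude.
CIF value = CFR price + insurance = 449416.98 + 422.88 = 449839.86
Ad valorem component: 449839.86 × 22% = 98964.77
Specific component: 16545 × 0.92 = 15221.40
Import duty = 98964.77 + 15221.40 = 114186.17
Buyer bears: insurance 422.88 + brokerage 228.27 + duty 114186.17 = 114837.32
Landed cost = invoice 449416.98 + 114837.32 = 564254.30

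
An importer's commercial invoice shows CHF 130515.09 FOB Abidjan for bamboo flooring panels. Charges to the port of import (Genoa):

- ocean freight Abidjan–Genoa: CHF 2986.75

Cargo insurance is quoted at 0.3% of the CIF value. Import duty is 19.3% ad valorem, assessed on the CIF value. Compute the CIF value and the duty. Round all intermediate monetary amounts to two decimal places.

CIF value: CHF 133903.55; import duty: CHF 25843.39

Let C be the CIF value. C = FOB price + freight + 0.3% × C
C − 0.3% × C = 130515.09 + 2986.75
0.997 × C = 133501.84
C = 133501.84 / 0.997 = 133903.55
Insurance premium = 0.3% × 133903.55 = 401.71
Import duty = 133903.55 × 19.3% = 25843.39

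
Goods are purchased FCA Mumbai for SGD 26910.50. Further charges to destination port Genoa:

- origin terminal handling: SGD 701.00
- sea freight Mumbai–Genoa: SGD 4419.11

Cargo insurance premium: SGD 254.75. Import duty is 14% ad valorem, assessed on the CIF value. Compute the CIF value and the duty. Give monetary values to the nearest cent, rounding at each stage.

CIF = FCA price + pre-shipment costs + freight + insurance
CIF = 26910.50 + 701.00 + 4419.11 + 254.75 = 32285.36
Import duty = 32285.36 × 14% = 4519.95

CIF value: SGD 32285.36; import duty: SGD 4519.95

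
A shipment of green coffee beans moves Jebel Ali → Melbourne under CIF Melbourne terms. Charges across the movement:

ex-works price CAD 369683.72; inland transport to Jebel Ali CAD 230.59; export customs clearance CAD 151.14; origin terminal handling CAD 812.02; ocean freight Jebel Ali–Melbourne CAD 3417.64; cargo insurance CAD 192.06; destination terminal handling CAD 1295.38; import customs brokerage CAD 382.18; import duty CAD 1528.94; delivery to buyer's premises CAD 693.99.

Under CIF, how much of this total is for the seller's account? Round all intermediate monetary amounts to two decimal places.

Seller's account: CAD 374487.17

CIF: the seller pays costs through ocean freight and marine insurance to the destination port.
Seller's account: goods 369683.72 + inland to port 230.59 + export clearance 151.14 + origin terminal 812.02 + freight 3417.64 + insurance 192.06 = 374487.17
Buyer's account: destination terminal 1295.38 + brokerage 382.18 + duty 1528.94 + delivery 693.99 = 3900.49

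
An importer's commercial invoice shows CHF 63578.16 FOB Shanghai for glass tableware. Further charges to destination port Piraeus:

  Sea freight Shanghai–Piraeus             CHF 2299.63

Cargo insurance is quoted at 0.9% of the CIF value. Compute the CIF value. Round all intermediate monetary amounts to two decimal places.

CIF value: CHF 66476.07

Let C be the CIF value. C = FOB price + freight + 0.9% × C
C − 0.9% × C = 63578.16 + 2299.63
0.991 × C = 65877.79
C = 65877.79 / 0.991 = 66476.07
Insurance premium = 0.9% × 66476.07 = 598.28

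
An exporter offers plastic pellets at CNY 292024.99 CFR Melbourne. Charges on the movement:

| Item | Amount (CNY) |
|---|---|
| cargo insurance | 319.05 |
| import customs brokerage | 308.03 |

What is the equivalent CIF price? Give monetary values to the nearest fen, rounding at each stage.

Not relevant to the conversion: brokerage — on the buyer under both terms; not part of either seller's price.
From CFR to CIF, the seller additionally bears: insurance.
CIF price = 292024.99 + 319.05 = 292344.04

CIF price: CNY 292344.04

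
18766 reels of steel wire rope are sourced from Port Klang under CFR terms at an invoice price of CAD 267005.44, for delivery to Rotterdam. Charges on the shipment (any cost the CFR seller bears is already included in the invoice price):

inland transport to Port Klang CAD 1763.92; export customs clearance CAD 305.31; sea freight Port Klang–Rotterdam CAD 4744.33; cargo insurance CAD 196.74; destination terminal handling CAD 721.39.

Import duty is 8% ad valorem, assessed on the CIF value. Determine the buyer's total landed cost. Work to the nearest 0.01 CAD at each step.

Total landed cost: CAD 289299.74

CFR: the seller pays costs through ocean freight to the destination port, but not insurance.
Already in the invoice (seller's account under CFR): inland to port, export clearance, freight — exclude.
CIF value = CFR price + insurance = 267005.44 + 196.74 = 267202.18
Import duty = 267202.18 × 8% = 21376.17
Buyer bears: insurance 196.74 + destination terminal 721.39 + duty 21376.17 = 22294.30
Landed cost = invoice 267005.44 + 22294.30 = 289299.74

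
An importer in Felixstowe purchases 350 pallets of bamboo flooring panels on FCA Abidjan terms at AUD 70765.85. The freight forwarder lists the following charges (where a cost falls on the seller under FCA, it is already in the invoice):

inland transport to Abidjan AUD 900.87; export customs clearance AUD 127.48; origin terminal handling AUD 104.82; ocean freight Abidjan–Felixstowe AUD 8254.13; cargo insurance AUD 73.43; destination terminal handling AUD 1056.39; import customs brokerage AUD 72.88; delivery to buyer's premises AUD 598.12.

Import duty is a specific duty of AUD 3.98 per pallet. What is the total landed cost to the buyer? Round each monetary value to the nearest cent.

FCA: the seller delivers export-cleared goods to the carrier; the buyer bears costs from that point.
Already in the invoice (seller's account under FCA): inland to port, export clearance — exclude.
CIF value = FCA price + origin terminal + freight + insurance = 70765.85 + 104.82 + 8254.13 + 73.43 = 79198.23
Import duty = 350 × 3.98 = 1393.00
Buyer bears: origin terminal 104.82 + freight 8254.13 + insurance 73.43 + destination terminal 1056.39 + brokerage 72.88 + delivery 598.12 + duty 1393.00 = 11552.77
Landed cost = invoice 70765.85 + 11552.77 = 82318.62

Total landed cost: AUD 82318.62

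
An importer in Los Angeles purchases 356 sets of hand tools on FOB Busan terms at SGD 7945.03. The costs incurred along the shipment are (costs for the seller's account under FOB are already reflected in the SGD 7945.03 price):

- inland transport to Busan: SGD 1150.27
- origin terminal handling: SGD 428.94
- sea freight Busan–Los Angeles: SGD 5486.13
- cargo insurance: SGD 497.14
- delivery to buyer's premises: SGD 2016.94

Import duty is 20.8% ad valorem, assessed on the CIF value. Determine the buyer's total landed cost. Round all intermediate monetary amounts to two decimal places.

Total landed cost: SGD 18842.33

FOB: the seller bears costs until goods are on board at the origin port; the buyer bears freight, insurance and all costs thereafter.
Already in the invoice (seller's account under FOB): inland to port, origin terminal — exclude.
CIF value = FOB price + freight + insurance = 7945.03 + 5486.13 + 497.14 = 13928.30
Import duty = 13928.30 × 20.8% = 2897.09
Buyer bears: freight 5486.13 + insurance 497.14 + delivery 2016.94 + duty 2897.09 = 10897.30
Landed cost = invoice 7945.03 + 10897.30 = 18842.33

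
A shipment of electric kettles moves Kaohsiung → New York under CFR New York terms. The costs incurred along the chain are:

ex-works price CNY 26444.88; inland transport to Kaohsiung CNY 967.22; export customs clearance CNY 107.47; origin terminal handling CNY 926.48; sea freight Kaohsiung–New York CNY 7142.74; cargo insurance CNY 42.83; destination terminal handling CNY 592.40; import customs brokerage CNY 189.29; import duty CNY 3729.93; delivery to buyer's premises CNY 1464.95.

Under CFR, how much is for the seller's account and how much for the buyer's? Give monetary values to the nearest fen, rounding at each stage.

CFR: the seller pays costs through ocean freight to the destination port, but not insurance.
Seller's account: goods 26444.88 + inland to port 967.22 + export clearance 107.47 + origin terminal 926.48 + freight 7142.74 = 35588.79
Buyer's account: insurance 42.83 + destination terminal 592.40 + brokerage 189.29 + duty 3729.93 + delivery 1464.95 = 6019.40

Seller: CNY 35588.79; buyer: CNY 6019.40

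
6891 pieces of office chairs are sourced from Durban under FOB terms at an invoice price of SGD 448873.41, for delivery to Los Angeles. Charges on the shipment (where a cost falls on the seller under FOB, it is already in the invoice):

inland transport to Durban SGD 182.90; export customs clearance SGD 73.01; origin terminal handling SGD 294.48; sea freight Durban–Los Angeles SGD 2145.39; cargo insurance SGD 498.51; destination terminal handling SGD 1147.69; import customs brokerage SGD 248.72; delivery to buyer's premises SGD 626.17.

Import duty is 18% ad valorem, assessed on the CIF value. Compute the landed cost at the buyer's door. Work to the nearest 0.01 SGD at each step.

FOB: the seller bears costs until goods are on board at the origin port; the buyer bears freight, insurance and all costs thereafter.
Already in the invoice (seller's account under FOB): inland to port, export clearance, origin terminal — exclude.
CIF value = FOB price + freight + insurance = 448873.41 + 2145.39 + 498.51 = 451517.31
Import duty = 451517.31 × 18% = 81273.12
Buyer bears: freight 2145.39 + insurance 498.51 + destination terminal 1147.69 + brokerage 248.72 + delivery 626.17 + duty 81273.12 = 85939.60
Landed cost = invoice 448873.41 + 85939.60 = 534813.01

Total landed cost: SGD 534813.01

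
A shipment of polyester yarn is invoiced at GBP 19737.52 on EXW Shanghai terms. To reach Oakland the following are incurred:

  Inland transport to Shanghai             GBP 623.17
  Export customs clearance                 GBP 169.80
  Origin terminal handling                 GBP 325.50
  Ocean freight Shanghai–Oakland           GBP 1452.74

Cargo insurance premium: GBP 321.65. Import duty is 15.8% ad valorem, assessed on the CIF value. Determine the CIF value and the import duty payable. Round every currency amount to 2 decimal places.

CIF value: GBP 22630.38; import duty: GBP 3575.60

CIF = EXW price + pre-shipment costs + freight + insurance
CIF = 19737.52 + 623.17 + 169.80 + 325.50 + 1452.74 + 321.65 = 22630.38
Import duty = 22630.38 × 15.8% = 3575.60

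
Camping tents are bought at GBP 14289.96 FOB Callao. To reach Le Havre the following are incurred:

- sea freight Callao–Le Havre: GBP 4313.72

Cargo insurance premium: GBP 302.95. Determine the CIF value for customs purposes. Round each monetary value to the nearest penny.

CIF = FOB price + freight + insurance
CIF = 14289.96 + 4313.72 + 302.95 = 18906.63

CIF value: GBP 18906.63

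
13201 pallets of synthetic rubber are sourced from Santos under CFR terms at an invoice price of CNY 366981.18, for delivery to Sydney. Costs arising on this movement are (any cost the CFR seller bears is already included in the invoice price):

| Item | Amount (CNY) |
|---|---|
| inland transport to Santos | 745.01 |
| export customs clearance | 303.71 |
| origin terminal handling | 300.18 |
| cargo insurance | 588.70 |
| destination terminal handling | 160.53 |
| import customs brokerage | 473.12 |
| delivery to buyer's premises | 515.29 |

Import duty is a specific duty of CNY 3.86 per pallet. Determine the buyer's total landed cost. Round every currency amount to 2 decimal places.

CFR: the seller pays costs through ocean freight to the destination port, but not insurance.
Already in the invoice (seller's account under CFR): inland to port, export clearance, origin terminal — exclude.
CIF value = CFR price + insurance = 366981.18 + 588.70 = 367569.88
Import duty = 13201 × 3.86 = 50955.86
Buyer bears: insurance 588.70 + destination terminal 160.53 + brokerage 473.12 + delivery 515.29 + duty 50955.86 = 52693.50
Landed cost = invoice 366981.18 + 52693.50 = 419674.68

Total landed cost: CNY 419674.68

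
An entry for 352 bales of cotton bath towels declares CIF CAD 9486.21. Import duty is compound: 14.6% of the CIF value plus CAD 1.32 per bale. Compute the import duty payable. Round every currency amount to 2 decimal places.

Import duty: CAD 1849.63

Ad valorem component: 9486.21 × 14.6% = 1384.99
Specific component: 352 × 1.32 = 464.64
Import duty = 1384.99 + 464.64 = 1849.63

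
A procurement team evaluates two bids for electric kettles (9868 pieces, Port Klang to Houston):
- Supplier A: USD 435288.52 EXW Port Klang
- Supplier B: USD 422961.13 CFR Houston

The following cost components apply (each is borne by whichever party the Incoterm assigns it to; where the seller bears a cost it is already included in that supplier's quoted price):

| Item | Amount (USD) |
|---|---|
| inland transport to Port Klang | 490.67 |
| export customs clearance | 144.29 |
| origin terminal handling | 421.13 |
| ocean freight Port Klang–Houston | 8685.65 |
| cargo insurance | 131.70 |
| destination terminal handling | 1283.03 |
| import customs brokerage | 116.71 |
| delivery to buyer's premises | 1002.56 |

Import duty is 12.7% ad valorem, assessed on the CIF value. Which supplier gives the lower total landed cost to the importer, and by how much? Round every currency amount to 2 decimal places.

Supplier B is cheaper by USD 24871.91

Supplier A (EXW):
CIF value = EXW price + inland to port + export clearance + origin terminal + freight + insurance = 435288.52 + 490.67 + 144.29 + 421.13 + 8685.65 + 131.70 = 445161.96
Import duty = 445161.96 × 12.7% = 56535.57
Buyer bears (A): 490.67 + 144.29 + 421.13 + 8685.65 + 131.70 + 1283.03 + 116.71 + 1002.56 = 12275.74
Landed cost (A) = invoice 435288.52 + 12275.74 + duty 56535.57 = 504099.83
Supplier B (CFR):
CIF value = CFR price + insurance = 422961.13 + 131.70 = 423092.83
Import duty = 423092.83 × 12.7% = 53732.79
Buyer bears (B): 131.70 + 1283.03 + 116.71 + 1002.56 = 2534.00
Landed cost (B) = invoice 422961.13 + 2534.00 + duty 53732.79 = 479227.92
Difference = |504099.83 − 479227.92| = 24871.91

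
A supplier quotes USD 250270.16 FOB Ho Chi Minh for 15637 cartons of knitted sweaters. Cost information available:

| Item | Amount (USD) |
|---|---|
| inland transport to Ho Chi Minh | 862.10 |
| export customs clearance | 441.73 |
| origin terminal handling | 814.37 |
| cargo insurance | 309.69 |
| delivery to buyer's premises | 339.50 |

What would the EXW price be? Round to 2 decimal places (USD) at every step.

Not relevant to the conversion: delivery, insurance — on the buyer under both terms; not part of either seller's price.
From FOB to EXW, the seller no longer bears: inland to port, export clearance, origin terminal.
EXW price = 250270.16 − 862.10 − 441.73 − 814.37 = 248151.96

EXW price: USD 248151.96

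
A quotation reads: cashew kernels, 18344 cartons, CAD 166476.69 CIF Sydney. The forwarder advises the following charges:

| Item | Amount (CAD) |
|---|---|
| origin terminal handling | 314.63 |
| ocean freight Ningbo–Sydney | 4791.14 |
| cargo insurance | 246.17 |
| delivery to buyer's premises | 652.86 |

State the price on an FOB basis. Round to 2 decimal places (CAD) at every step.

Not relevant to the conversion: origin terminal — on the seller under both CIF and FOB; already in the CIF price and stays in the FOB price. delivery — on the buyer under both terms; not part of either seller's price.
From CIF to FOB, the seller no longer bears: freight, insurance.
FOB price = 166476.69 − 4791.14 − 246.17 = 161439.38

FOB price: CAD 161439.38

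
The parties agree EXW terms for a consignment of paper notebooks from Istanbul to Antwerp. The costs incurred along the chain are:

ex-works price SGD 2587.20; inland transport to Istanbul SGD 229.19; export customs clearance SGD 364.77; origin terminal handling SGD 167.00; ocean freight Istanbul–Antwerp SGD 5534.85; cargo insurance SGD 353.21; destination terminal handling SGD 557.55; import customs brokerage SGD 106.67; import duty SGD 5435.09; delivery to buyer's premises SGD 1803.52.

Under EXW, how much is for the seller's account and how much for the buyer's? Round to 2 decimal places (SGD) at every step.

Seller: SGD 2587.20; buyer: SGD 14551.85

EXW: the seller makes goods available at their premises; the buyer bears all onward costs.
Seller's account: goods 2587.20 = 2587.20
Buyer's account: inland to port 229.19 + export clearance 364.77 + origin terminal 167.00 + freight 5534.85 + insurance 353.21 + destination terminal 557.55 + brokerage 106.67 + duty 5435.09 + delivery 1803.52 = 14551.85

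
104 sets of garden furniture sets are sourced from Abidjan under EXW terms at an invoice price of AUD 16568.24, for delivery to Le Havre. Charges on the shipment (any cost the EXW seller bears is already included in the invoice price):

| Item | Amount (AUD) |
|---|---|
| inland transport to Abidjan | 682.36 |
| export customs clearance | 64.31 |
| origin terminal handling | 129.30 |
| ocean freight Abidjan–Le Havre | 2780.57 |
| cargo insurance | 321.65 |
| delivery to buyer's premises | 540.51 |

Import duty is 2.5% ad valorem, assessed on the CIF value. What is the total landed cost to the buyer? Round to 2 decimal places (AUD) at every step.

EXW: the seller makes goods available at their premises; the buyer bears all onward costs.
CIF value = EXW price + inland to port + export clearance + origin terminal + freight + insurance = 16568.24 + 682.36 + 64.31 + 129.30 + 2780.57 + 321.65 = 20546.43
Import duty = 20546.43 × 2.5% = 513.66
Buyer bears: inland to port 682.36 + export clearance 64.31 + origin terminal 129.30 + freight 2780.57 + insurance 321.65 + delivery 540.51 + duty 513.66 = 5032.36
Landed cost = invoice 16568.24 + 5032.36 = 21600.60

Total landed cost: AUD 21600.60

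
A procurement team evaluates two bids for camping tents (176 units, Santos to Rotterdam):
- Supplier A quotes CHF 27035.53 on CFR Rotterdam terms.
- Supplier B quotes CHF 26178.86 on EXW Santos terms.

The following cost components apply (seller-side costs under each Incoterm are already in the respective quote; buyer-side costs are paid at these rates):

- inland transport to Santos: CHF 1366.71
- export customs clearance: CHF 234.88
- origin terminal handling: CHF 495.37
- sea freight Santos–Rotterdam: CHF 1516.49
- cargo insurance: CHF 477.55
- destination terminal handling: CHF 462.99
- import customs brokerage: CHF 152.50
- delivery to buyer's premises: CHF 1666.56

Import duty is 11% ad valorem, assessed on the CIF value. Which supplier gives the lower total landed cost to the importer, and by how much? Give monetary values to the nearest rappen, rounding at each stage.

Supplier A (CFR):
CIF value = CFR price + insurance = 27035.53 + 477.55 = 27513.08
Import duty = 27513.08 × 11% = 3026.44
Buyer bears (A): 477.55 + 462.99 + 152.50 + 1666.56 = 2759.60
Landed cost (A) = invoice 27035.53 + 2759.60 + duty 3026.44 = 32821.57
Supplier B (EXW):
CIF value = EXW price + inland to port + export clearance + origin terminal + freight + insurance = 26178.86 + 1366.71 + 234.88 + 495.37 + 1516.49 + 477.55 = 30269.86
Import duty = 30269.86 × 11% = 3329.68
Buyer bears (B): 1366.71 + 234.88 + 495.37 + 1516.49 + 477.55 + 462.99 + 152.50 + 1666.56 = 6373.05
Landed cost (B) = invoice 26178.86 + 6373.05 + duty 3329.68 = 35881.59
Difference = |32821.57 − 35881.59| = 3060.02

Supplier A is cheaper by CHF 3060.02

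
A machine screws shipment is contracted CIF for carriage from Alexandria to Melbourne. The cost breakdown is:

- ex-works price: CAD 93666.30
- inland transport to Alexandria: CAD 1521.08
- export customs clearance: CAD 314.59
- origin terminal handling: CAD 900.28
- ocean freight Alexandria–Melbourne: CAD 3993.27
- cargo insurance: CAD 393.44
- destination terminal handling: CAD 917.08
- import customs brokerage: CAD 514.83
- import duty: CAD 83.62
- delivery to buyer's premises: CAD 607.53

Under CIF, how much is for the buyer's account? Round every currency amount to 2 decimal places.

CIF: the seller pays costs through ocean freight and marine insurance to the destination port.
Seller's account: goods 93666.30 + inland to port 1521.08 + export clearance 314.59 + origin terminal 900.28 + freight 3993.27 + insurance 393.44 = 100788.96
Buyer's account: destination terminal 917.08 + brokerage 514.83 + duty 83.62 + delivery 607.53 = 2123.06

Buyer's account: CAD 2123.06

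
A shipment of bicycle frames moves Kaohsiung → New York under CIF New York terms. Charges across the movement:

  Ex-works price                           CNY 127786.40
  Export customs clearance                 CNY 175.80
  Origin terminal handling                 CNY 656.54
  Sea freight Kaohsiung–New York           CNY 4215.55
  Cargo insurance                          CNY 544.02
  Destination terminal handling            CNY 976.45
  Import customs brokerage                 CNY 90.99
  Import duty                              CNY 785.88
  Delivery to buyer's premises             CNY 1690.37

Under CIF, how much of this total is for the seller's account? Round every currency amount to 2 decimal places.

Seller's account: CNY 133378.31

CIF: the seller pays costs through ocean freight and marine insurance to the destination port.
Seller's account: goods 127786.40 + export clearance 175.80 + origin terminal 656.54 + freight 4215.55 + insurance 544.02 = 133378.31
Buyer's account: destination terminal 976.45 + brokerage 90.99 + duty 785.88 + delivery 1690.37 = 3543.69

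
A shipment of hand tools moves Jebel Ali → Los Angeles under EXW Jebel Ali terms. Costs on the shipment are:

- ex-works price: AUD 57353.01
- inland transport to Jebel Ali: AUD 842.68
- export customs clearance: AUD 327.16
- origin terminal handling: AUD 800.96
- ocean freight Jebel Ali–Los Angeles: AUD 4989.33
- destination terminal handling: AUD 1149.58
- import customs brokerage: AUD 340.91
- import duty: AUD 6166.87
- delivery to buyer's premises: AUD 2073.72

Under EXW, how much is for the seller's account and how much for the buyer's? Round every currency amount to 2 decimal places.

Seller: AUD 57353.01; buyer: AUD 16691.21

EXW: the seller makes goods available at their premises; the buyer bears all onward costs.
Seller's account: goods 57353.01 = 57353.01
Buyer's account: inland to port 842.68 + export clearance 327.16 + origin terminal 800.96 + freight 4989.33 + destination terminal 1149.58 + brokerage 340.91 + duty 6166.87 + delivery 2073.72 = 16691.21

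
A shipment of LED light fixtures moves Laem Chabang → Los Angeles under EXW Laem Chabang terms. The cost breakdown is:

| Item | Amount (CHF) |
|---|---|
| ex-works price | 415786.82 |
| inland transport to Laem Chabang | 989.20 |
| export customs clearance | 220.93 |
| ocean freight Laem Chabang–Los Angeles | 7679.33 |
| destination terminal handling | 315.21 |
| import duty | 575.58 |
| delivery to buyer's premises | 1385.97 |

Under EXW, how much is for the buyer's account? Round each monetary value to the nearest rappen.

EXW: the seller makes goods available at their premises; the buyer bears all onward costs.
Seller's account: goods 415786.82 = 415786.82
Buyer's account: inland to port 989.20 + export clearance 220.93 + freight 7679.33 + destination terminal 315.21 + duty 575.58 + delivery 1385.97 = 11166.22

Buyer's account: CHF 11166.22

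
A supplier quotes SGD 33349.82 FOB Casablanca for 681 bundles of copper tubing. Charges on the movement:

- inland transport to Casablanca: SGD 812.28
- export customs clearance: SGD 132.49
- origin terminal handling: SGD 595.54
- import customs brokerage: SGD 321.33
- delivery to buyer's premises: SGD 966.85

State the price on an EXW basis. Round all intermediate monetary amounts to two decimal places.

Not relevant to the conversion: brokerage, delivery — on the buyer under both terms; not part of either seller's price.
From FOB to EXW, the seller no longer bears: inland to port, export clearance, origin terminal.
EXW price = 33349.82 − 812.28 − 132.49 − 595.54 = 31809.51

EXW price: SGD 31809.51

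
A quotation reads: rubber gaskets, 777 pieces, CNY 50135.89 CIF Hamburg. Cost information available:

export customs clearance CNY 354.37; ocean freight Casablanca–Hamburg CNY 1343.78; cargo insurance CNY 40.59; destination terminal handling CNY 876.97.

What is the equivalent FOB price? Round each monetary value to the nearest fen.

FOB price: CNY 48751.52

Not relevant to the conversion: export clearance — on the seller under both CIF and FOB; already in the CIF price and stays in the FOB price. destination terminal — on the buyer under both terms; not part of either seller's price.
From CIF to FOB, the seller no longer bears: freight, insurance.
FOB price = 50135.89 − 1343.78 − 40.59 = 48751.52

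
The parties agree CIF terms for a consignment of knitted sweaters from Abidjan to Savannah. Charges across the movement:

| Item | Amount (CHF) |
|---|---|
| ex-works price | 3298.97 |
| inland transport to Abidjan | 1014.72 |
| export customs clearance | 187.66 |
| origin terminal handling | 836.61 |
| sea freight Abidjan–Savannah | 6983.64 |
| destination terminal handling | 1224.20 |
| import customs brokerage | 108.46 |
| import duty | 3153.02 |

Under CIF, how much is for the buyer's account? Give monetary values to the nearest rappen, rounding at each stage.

CIF: the seller pays costs through ocean freight and marine insurance to the destination port.
Seller's account: goods 3298.97 + inland to port 1014.72 + export clearance 187.66 + origin terminal 836.61 + freight 6983.64 = 12321.60
Buyer's account: destination terminal 1224.20 + brokerage 108.46 + duty 3153.02 = 4485.68

Buyer's account: CHF 4485.68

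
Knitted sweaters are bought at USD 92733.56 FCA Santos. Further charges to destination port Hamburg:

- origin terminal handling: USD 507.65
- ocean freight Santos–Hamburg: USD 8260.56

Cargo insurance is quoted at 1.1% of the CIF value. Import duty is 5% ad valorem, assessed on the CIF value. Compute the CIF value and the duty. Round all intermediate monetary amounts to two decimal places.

Let C be the CIF value. C = FCA price + pre-shipment costs + freight + 1.1% × C
C − 1.1% × C = 92733.56 + 507.65 + 8260.56
0.989 × C = 101501.77
C = 101501.77 / 0.989 = 102630.71
Insurance premium = 1.1% × 102630.71 = 1128.94
Import duty = 102630.71 × 5% = 5131.54

CIF value: USD 102630.71; import duty: USD 5131.54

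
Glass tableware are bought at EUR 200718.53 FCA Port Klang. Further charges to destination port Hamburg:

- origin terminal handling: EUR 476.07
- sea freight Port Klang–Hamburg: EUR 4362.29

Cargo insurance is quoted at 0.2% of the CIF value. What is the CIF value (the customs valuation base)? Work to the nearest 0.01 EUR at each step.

Let C be the CIF value. C = FCA price + pre-shipment costs + freight + 0.2% × C
C − 0.2% × C = 200718.53 + 476.07 + 4362.29
0.998 × C = 205556.89
C = 205556.89 / 0.998 = 205968.83
Insurance premium = 0.2% × 205968.83 = 411.94

CIF value: EUR 205968.83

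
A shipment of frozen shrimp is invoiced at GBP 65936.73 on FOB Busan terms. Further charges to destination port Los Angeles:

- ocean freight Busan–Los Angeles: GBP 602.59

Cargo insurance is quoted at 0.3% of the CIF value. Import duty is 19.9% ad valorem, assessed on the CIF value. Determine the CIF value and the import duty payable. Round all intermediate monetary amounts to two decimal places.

Let C be the CIF value. C = FOB price + freight + 0.3% × C
C − 0.3% × C = 65936.73 + 602.59
0.997 × C = 66539.32
C = 66539.32 / 0.997 = 66739.54
Insurance premium = 0.3% × 66739.54 = 200.22
Import duty = 66739.54 × 19.9% = 13281.17

CIF value: GBP 66739.54; import duty: GBP 13281.17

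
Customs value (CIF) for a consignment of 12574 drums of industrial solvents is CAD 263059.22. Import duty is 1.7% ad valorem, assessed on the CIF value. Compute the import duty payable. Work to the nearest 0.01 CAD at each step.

Import duty: CAD 4472.01

Import duty = 263059.22 × 1.7% = 4472.01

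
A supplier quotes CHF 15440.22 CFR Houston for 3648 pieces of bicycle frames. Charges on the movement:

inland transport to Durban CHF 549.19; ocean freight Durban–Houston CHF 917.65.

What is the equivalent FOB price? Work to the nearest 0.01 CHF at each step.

Not relevant to the conversion: inland to port — on the seller under both CFR and FOB; already in the CFR price and stays in the FOB price.
From CFR to FOB, the seller no longer bears: freight.
FOB price = 15440.22 − 917.65 = 14522.57

FOB price: CHF 14522.57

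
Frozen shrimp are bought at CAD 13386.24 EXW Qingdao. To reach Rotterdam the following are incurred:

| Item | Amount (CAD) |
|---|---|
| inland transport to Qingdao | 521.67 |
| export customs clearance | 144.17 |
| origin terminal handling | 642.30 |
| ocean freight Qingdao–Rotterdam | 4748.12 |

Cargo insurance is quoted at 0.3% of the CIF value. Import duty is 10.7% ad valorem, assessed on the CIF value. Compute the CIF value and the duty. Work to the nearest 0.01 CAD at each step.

CIF value: CAD 19501.00; import duty: CAD 2086.61

Let C be the CIF value. C = EXW price + pre-shipment costs + freight + 0.3% × C
C − 0.3% × C = 13386.24 + 521.67 + 144.17 + 642.30 + 4748.12
0.997 × C = 19442.50
C = 19442.50 / 0.997 = 19501.00
Insurance premium = 0.3% × 19501.00 = 58.50
Import duty = 19501.00 × 10.7% = 2086.61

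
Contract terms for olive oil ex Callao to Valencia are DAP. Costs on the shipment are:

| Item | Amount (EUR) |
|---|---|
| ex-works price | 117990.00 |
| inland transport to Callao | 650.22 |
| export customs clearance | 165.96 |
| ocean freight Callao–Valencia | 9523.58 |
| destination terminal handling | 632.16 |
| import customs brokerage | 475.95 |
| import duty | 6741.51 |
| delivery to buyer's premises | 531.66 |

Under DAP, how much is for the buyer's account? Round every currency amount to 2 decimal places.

DAP: the seller bears all costs to the named destination except import duty and clearance.
Seller's account: goods 117990.00 + inland to port 650.22 + export clearance 165.96 + freight 9523.58 + destination terminal 632.16 + delivery 531.66 = 129493.58
Buyer's account: brokerage 475.95 + duty 6741.51 = 7217.46

Buyer's account: EUR 7217.46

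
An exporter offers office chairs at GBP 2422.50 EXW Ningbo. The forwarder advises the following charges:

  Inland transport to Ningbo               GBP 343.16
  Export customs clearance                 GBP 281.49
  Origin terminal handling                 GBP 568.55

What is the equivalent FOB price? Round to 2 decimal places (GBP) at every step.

FOB price: GBP 3615.70

From EXW to FOB, the seller additionally bears: inland to port, export clearance, origin terminal.
FOB price = 2422.50 + 343.16 + 281.49 + 568.55 = 3615.70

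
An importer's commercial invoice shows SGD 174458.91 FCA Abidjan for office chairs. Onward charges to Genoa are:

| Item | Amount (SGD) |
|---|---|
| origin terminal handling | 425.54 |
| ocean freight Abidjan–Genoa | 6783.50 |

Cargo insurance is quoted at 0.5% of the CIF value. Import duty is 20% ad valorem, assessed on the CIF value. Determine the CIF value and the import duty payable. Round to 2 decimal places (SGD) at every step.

CIF value: SGD 182580.85; import duty: SGD 36516.17

Let C be the CIF value. C = FCA price + pre-shipment costs + freight + 0.5% × C
C − 0.5% × C = 174458.91 + 425.54 + 6783.50
0.995 × C = 181667.95
C = 181667.95 / 0.995 = 182580.85
Insurance premium = 0.5% × 182580.85 = 912.90
Import duty = 182580.85 × 20% = 36516.17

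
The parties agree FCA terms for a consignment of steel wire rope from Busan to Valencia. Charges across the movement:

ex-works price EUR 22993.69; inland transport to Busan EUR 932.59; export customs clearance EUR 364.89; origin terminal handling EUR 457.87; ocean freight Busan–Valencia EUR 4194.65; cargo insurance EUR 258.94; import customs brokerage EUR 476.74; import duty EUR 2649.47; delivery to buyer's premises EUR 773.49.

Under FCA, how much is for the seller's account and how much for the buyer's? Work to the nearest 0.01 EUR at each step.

Seller: EUR 24291.17; buyer: EUR 8811.16

FCA: the seller delivers export-cleared goods to the carrier; the buyer bears costs from that point.
Seller's account: goods 22993.69 + inland to port 932.59 + export clearance 364.89 = 24291.17
Buyer's account: origin terminal 457.87 + freight 4194.65 + insurance 258.94 + brokerage 476.74 + duty 2649.47 + delivery 773.49 = 8811.16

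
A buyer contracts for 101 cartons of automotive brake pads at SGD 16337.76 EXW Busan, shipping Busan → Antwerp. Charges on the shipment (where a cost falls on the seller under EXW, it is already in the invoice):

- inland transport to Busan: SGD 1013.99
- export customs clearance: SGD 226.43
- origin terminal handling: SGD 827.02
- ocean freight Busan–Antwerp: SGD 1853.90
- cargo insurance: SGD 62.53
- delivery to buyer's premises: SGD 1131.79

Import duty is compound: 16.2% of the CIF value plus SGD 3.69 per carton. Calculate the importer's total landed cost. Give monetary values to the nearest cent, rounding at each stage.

Total landed cost: SGD 25118.21

EXW: the seller makes goods available at their premises; the buyer bears all onward costs.
CIF value = EXW price + inland to port + export clearance + origin terminal + freight + insurance = 16337.76 + 1013.99 + 226.43 + 827.02 + 1853.90 + 62.53 = 20321.63
Ad valorem component: 20321.63 × 16.2% = 3292.10
Specific component: 101 × 3.69 = 372.69
Import duty = 3292.10 + 372.69 = 3664.79
Buyer bears: inland to port 1013.99 + export clearance 226.43 + origin terminal 827.02 + freight 1853.90 + insurance 62.53 + delivery 1131.79 + duty 3664.79 = 8780.45
Landed cost = invoice 16337.76 + 8780.45 = 25118.21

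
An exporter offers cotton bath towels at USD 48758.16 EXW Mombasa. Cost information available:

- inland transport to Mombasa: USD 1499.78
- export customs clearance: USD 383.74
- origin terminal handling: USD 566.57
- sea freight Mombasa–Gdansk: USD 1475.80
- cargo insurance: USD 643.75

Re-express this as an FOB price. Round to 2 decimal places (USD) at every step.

Not relevant to the conversion: freight, insurance — on the buyer under both terms; not part of either seller's price.
From EXW to FOB, the seller additionally bears: inland to port, export clearance, origin terminal.
FOB price = 48758.16 + 1499.78 + 383.74 + 566.57 = 51208.25

FOB price: USD 51208.25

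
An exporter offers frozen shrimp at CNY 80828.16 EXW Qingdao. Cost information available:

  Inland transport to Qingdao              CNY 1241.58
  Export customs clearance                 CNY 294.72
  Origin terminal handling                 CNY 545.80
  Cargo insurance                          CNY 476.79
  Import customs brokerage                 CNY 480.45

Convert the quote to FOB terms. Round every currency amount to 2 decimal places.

FOB price: CNY 82910.26

Not relevant to the conversion: insurance, brokerage — on the buyer under both terms; not part of either seller's price.
From EXW to FOB, the seller additionally bears: inland to port, export clearance, origin terminal.
FOB price = 80828.16 + 1241.58 + 294.72 + 545.80 = 82910.26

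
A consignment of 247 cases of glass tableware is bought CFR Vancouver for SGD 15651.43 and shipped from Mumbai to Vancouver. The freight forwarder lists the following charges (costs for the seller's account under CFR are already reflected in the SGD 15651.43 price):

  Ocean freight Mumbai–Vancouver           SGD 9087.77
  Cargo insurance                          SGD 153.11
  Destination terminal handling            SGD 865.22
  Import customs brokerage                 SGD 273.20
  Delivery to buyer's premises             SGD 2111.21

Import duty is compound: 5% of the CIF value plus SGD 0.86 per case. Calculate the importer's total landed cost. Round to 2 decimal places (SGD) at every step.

Total landed cost: SGD 20056.82

CFR: the seller pays costs through ocean freight to the destination port, but not insurance.
Already in the invoice (seller's account under CFR): freight — exclude.
CIF value = CFR price + insurance = 15651.43 + 153.11 = 15804.54
Ad valorem component: 15804.54 × 5% = 790.23
Specific component: 247 × 0.86 = 212.42
Import duty = 790.23 + 212.42 = 1002.65
Buyer bears: insurance 153.11 + destination terminal 865.22 + brokerage 273.20 + delivery 2111.21 + duty 1002.65 = 4405.39
Landed cost = invoice 15651.43 + 4405.39 = 20056.82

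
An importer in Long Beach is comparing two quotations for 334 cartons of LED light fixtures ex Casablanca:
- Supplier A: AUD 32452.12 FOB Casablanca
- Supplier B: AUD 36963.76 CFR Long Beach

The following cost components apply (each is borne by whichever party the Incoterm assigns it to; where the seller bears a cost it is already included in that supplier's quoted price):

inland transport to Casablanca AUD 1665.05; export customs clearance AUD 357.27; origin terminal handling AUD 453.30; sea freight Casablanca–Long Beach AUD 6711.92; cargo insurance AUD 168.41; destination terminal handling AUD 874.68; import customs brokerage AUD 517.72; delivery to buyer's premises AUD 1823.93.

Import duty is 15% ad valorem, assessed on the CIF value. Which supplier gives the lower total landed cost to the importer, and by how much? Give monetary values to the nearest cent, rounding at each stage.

Supplier A (FOB):
CIF value = FOB price + freight + insurance = 32452.12 + 6711.92 + 168.41 = 39332.45
Import duty = 39332.45 × 15% = 5899.87
Buyer bears (A): 6711.92 + 168.41 + 874.68 + 517.72 + 1823.93 = 10096.66
Landed cost (A) = invoice 32452.12 + 10096.66 + duty 5899.87 = 48448.65
Supplier B (CFR):
CIF value = CFR price + insurance = 36963.76 + 168.41 = 37132.17
Import duty = 37132.17 × 15% = 5569.83
Buyer bears (B): 168.41 + 874.68 + 517.72 + 1823.93 = 3384.74
Landed cost (B) = invoice 36963.76 + 3384.74 + duty 5569.83 = 45918.33
Difference = |48448.65 − 45918.33| = 2530.32

Supplier B is cheaper by AUD 2530.32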